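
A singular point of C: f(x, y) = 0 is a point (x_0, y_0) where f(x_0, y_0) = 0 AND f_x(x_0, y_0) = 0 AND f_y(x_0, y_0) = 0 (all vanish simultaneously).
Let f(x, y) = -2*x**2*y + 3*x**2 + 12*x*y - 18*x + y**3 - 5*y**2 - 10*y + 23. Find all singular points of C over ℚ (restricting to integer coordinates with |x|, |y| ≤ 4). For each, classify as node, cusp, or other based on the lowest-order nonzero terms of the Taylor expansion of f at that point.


Singular points: {(3, 2)}; classification: node.

Compute partial derivatives:
  f_x = -4*x*y + 6*x + 12*y - 18.
  f_y = -2*x**2 + 12*x + 3*y**2 - 10*y - 10.
Scan x_0 ∈ {−4, ..., 4}. For each x_0, f_y(x_0, y) is a polynomial in y; find its integer roots y ∈ {−4, ..., 4}, then test f_x and f at those candidates.
  x = -4: f_y(-4, y) = 3*y**2 - 10*y - 90; no integer root y with |y| ≤ 4.
  x = -3: f_y(-3, y) = 3*y**2 - 10*y - 64; no integer root y with |y| ≤ 4.
  x = -2: f_y(-2, y) = 3*y**2 - 10*y - 42; no integer root y with |y| ≤ 4.
  x = -1: f_y(-1, y) = 3*y**2 - 10*y - 24; no integer root y with |y| ≤ 4.
  x = 0: f_y(0, y) = 3*y**2 - 10*y - 10; no integer root y with |y| ≤ 4.
  x = 1: f_y(1, y) = 3*y**2 - 10*y; vanishes at y ∈ {0}. (1, 0): f_x = -12 ≠ 0.
  x = 2: f_y(2, y) = 3*y**2 - 10*y + 6; no integer root y with |y| ≤ 4.
  x = 3: f_y(3, y) = 3*y**2 - 10*y + 8; vanishes at y ∈ {2}. (3, 2): f_x = 0, f = 0 — SINGULAR.
  x = 4: f_y(4, y) = 3*y**2 - 10*y + 6; no integer root y with |y| ≤ 4.
Only singular point on the grid: (3, 2).
Classify: substitute x = 3 + u, y = 2 + v and expand: f = -2*u**2*v - u**2 + v**3 + v**2.
No constant or linear terms (consistent with a singular point). Quadratic part: -u**2 + v**2. Cubic part: -2*u**2*v + v**3.
The quadratic part v**2 - u**2 = (v − u)(v + u) splits into two distinct linear factors, so there are two distinct tangent lines y − 2 = ±(x − 3) — this is a node (ordinary double point).
Classification: node.


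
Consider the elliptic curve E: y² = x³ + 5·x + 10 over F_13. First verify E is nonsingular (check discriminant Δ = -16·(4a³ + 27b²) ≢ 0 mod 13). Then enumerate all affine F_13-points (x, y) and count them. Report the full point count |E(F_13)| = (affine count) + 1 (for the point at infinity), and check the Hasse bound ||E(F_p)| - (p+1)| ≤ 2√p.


Affine points = {(0, 6), (0, 7), (1, 4), (1, 9), (3, 0), (4, 4), (4, 9), (5, 2), (5, 11), (6, 3), (6, 10), (8, 4), (8, 9), (9, 2), (9, 11), (12, 2), (12, 11)}; affine count = 17; |E(F_13)| = 18.

Discriminant check: Δ ∝ 4a³ + 27b² = 4·5³ + 27·10² = 4·125 + 27·100 ≡ 2 (mod 13). Nonzero ⇒ E is nonsingular.
For each x ∈ F_13, compute rhs = x³ + 5·x + 10 mod 13, then count y ∈ F_13 with y² ≡ rhs.
  x = 0: rhs = 10, matching y values: 6, 7 (2 points).
  x = 1: rhs = 3, matching y values: 4, 9 (2 points).
  x = 2: rhs = 2, matching y values: none (0 points).
  x = 3: rhs = 0, matching y values: 0 (1 points).
  x = 4: rhs = 3, matching y values: 4, 9 (2 points).
  x = 5: rhs = 4, matching y values: 2, 11 (2 points).
  x = 6: rhs = 9, matching y values: 3, 10 (2 points).
  x = 7: rhs = 11, matching y values: none (0 points).
  x = 8: rhs = 3, matching y values: 4, 9 (2 points).
  x = 9: rhs = 4, matching y values: 2, 11 (2 points).
  x = 10: rhs = 7, matching y values: none (0 points).
  x = 11: rhs = 5, matching y values: none (0 points).
  x = 12: rhs = 4, matching y values: 2, 11 (2 points).
Total affine count: 17.
Full point count |E(F_13)| = 17 + 1 = 18.
Hasse bound: |18 − (13+1)| = |4| = 4 ≤ 2√13 ≈ 7.2111 ✓.


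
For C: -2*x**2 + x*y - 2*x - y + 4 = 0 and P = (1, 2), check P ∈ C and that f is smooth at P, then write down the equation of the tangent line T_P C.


Tangent line at P: 4 - 4*x = 0.

Step 1: f(1, 2) = 0, so P lies on C.
Step 2: partial derivatives
  f_x(x, y) = -4*x + y - 2, f_y(x, y) = x - 1.
  f_x(P) = -4, f_y(P) = 0 (gradient nonzero, so P is smooth).
Step 3: tangent line at P: -4·(x − 1) + 0·(y − 2) = 0.
Expanding: 4 - 4*x = 0.


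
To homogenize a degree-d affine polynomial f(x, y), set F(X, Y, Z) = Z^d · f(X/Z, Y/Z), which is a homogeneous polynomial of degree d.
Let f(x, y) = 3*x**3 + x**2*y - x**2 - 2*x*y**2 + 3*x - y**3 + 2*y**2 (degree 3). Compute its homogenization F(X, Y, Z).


F(X, Y, Z) = 3*X**3 + X**2*Y - X**2*Z - 2*X*Y**2 + 3*X*Z**2 - Y**3 + 2*Y**2*Z

deg(f) = 3.
Substitute x = X/Z, y = Y/Z into f, then multiply by Z^3.
  monomial 3·x^3·y^0 ↦ 3·X^3·Y^0·Z^0.
  monomial 1·x^2·y^1 ↦ 1·X^2·Y^1·Z^0.
  monomial -1·x^2·y^0 ↦ -1·X^2·Y^0·Z^1.
  monomial -2·x^1·y^2 ↦ -2·X^1·Y^2·Z^0.
  monomial 3·x^1·y^0 ↦ 3·X^1·Y^0·Z^2.
  monomial -1·x^0·y^3 ↦ -1·X^0·Y^3·Z^0.
  monomial 2·x^0·y^2 ↦ 2·X^0·Y^2·Z^1.
Collecting: F(X, Y, Z) = 3*X**3 + X**2*Y - X**2*Z - 2*X*Y**2 + 3*X*Z**2 - Y**3 + 2*Y**2*Z.


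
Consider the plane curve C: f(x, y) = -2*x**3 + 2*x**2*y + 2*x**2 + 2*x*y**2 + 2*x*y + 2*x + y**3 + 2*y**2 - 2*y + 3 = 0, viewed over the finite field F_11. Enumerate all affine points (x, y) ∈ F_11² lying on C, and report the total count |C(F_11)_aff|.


Affine F_11-points: {(0, 8), (1, 2), (2, 3), (3, 4), (5, 0), (5, 5), (8, 7), (10, 6)}; count = 8.

For each of the 121 pairs (x, y) ∈ F_11², evaluate f(x, y) mod 11. Record the zeros.
  x = 0: [0↦3, 1↦4, 2↦4, 3↦9, 4↦3, 5↦3, 6↦4, 7↦1, 8↦0, 9↦7, 10↦6]  zeros at y ∈ {8}
  x = 1: [0↦5, 1↦1, 2↦0, 3↦8, 4↦9, 5↦9, 6↦3, 7↦8, 8↦8, 9↦9, 10↦6]  zeros at y ∈ {2}
  x = 2: [0↦10, 1↦5, 2↦7, 3↦0, 4↦1, 5↦5, 6↦7, 7↦2, 8↦7, 9↦6, 10↦5]  zeros at y ∈ {3}
  x = 3: [0↦6, 1↦4, 2↦2, 3↦6, 4↦0, 5↦1, 6↦4, 7↦4, 8↦7, 9↦8, 10↦2]  zeros at y ∈ {4}
  x = 4: [0↦3, 1↦8, 2↦6, 3↦3, 4↦5, 5↦7, 6↦4, 7↦2, 8↦7, 9↦3, 10↦7]  zeros at y ∈ ∅
  x = 5: [0↦0, 1↦5, 2↦7, 3↦1, 4↦4, 5↦0, 6↦6, 7↦6, 8↦6, 9↦1, 10↦8]  zeros at y ∈ {0, 5}
  x = 6: [0↦7, 1↦5, 2↦4, 3↦10, 4↦7, 5↦1, 6↦9, 7↦4, 8↦3, 9↦1, 10↦4]  zeros at y ∈ ∅
  x = 7: [0↦1, 1↦7, 2↦7, 3↦7, 4↦2, 5↦9, 6↦1, 7↦6, 8↦8, 9↦2, 10↦5]  zeros at y ∈ ∅
  x = 8: [0↦3, 1↦10, 2↦4, 3↦2, 4↦10, 5↦1, 6↦3, 7↦0, 8↦9, 9↦3, 10↦10]  zeros at y ∈ {7}
  x = 9: [0↦1, 1↦2, 2↦5, 3↦5, 4↦8, 5↦9, 6↦3, 7↦7, 8↦5, 9↦3, 10↦7]  zeros at y ∈ ∅
  x = 10: [0↦5, 1↦4, 2↦9, 3↦4, 4↦6, 5↦10, 6↦0, 7↦4, 8↦6, 9↦1, 10↦6]  zeros at y ∈ {6}
Collecting zeros: affine points = {(0, 8), (1, 2), (2, 3), (3, 4), (5, 0), (5, 5), (8, 7), (10, 6)}.
Total count |C(F_11)_aff| = 8.


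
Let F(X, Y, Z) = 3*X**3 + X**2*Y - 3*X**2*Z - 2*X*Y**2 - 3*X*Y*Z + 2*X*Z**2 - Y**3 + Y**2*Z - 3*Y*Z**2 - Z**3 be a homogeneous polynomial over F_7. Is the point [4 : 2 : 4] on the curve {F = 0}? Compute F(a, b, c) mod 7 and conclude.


F(4,2,4) ≡ 6 (mod 7); P is NOT on the curve.

Evaluate F(4, 2, 4) term-by-term (mod 7).
  3*X**3 ↦ 3·64·1·1 = 192
  X**2*Y ↦ 1·16·2·1 = 32
  -3*X**2*Z ↦ -3·16·1·4 = -192
  -2*X*Y**2 ↦ -2·4·4·1 = -32
  -3*X*Y*Z ↦ -3·4·2·4 = -96
  2*X*Z**2 ↦ 2·4·1·16 = 128
  -Y**3 ↦ -1·1·8·1 = -8
  Y**2*Z ↦ 1·1·4·4 = 16
  -3*Y*Z**2 ↦ -3·1·2·16 = -96
  -Z**3 ↦ -1·1·1·64 = -64
Sum: F(4, 2, 4) = (192) + (32) + (-192) + (-32) + (-96) + (128) + (-8) + (16) + (-96) + (-64) = -120.
Reducing mod 7: -120 ≡ 6 (mod 7).
Since F(a, b, c) ≡ 6 ≠ 0 (mod 7), P does NOT lie on the curve.


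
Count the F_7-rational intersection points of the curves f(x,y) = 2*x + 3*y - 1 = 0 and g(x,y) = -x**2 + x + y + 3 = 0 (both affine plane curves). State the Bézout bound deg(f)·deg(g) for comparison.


Common zeros: {(2, 6), (3, 3)}; count = 2; Bézout bound = 2.

deg(f) = 1, deg(g) = 2, so Bézout bound = 2.
Scan x ∈ F_7. For each x, list the y ∈ F_7 with f(x, y) ≡ 0 and those with g(x, y) ≡ 0 (mod 7); the common zeros in that column are the intersection.
  x = 0: f ≡ 0 at y ∈ {5}; g ≡ 0 at y ∈ {4}; common: ∅.
  x = 1: f ≡ 0 at y ∈ {2}; g ≡ 0 at y ∈ {4}; common: ∅.
  x = 2: f ≡ 0 at y ∈ {6}; g ≡ 0 at y ∈ {6}; common: {6}.
  x = 3: f ≡ 0 at y ∈ {3}; g ≡ 0 at y ∈ {3}; common: {3}.
  x = 4: f ≡ 0 at y ∈ {0}; g ≡ 0 at y ∈ {2}; common: ∅.
  x = 5: f ≡ 0 at y ∈ {4}; g ≡ 0 at y ∈ {3}; common: ∅.
  x = 6: f ≡ 0 at y ∈ {1}; g ≡ 0 at y ∈ {6}; common: ∅.
Collecting: common zeros = {(2, 6), (3, 3)}, so the count is 2.
Comparison with the Bézout bound: 2 ≤ 2 = deg(f)·deg(g), as expected for curves with no common component (the bound is attained).


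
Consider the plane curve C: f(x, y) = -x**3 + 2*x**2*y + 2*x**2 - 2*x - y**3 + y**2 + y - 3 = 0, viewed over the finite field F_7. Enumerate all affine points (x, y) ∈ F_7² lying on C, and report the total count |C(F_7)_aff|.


Affine F_7-points: {(0, 5), (2, 0), (2, 2), (2, 6), (3, 3), (3, 6), (6, 3)}; count = 7.

For each of the 49 pairs (x, y) ∈ F_7², evaluate f(x, y) mod 7. Record the zeros.
  x = 0: [0↦4, 1↦5, 2↦2, 3↦3, 4↦2, 5↦0, 6↦5]  zeros at y ∈ {5}
  x = 1: [0↦3, 1↦6, 2↦5, 3↦1, 4↦2, 5↦2, 6↦2]  zeros at y ∈ ∅
  x = 2: [0↦0, 1↦2, 2↦0, 3↦2, 4↦2, 5↦1, 6↦0]  zeros at y ∈ {0, 2, 6}
  x = 3: [0↦3, 1↦1, 2↦2, 3↦0, 4↦3, 5↦5, 6↦0]  zeros at y ∈ {3, 6}
  x = 4: [0↦6, 1↦4, 2↦5, 3↦3, 4↦6, 5↦1, 6↦3]  zeros at y ∈ ∅
  x = 5: [0↦3, 1↦5, 2↦3, 3↦5, 4↦5, 5↦4, 6↦3]  zeros at y ∈ ∅
  x = 6: [0↦2, 1↦5, 2↦4, 3↦0, 4↦1, 5↦1, 6↦1]  zeros at y ∈ {3}
Collecting zeros: affine points = {(0, 5), (2, 0), (2, 2), (2, 6), (3, 3), (3, 6), (6, 3)}.
Total count |C(F_7)_aff| = 7.


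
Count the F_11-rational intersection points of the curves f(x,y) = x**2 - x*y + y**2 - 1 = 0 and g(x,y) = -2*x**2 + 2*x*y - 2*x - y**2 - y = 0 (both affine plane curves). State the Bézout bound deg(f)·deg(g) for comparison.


Common zeros: {(0, 10), (2, 9), (9, 7), (10, 0)}; count = 4; Bézout bound = 4.

deg(f) = 2, deg(g) = 2, so Bézout bound = 4.
Scan x ∈ F_11. For each x, list the y ∈ F_11 with f(x, y) ≡ 0 and those with g(x, y) ≡ 0 (mod 11); the common zeros in that column are the intersection.
  x = 0: f ≡ 0 at y ∈ {1, 10}; g ≡ 0 at y ∈ {0, 10}; common: {10}.
  x = 1: f ≡ 0 at y ∈ {0, 1}; g ≡ 0 at y ∈ ∅; common: ∅.
  x = 2: f ≡ 0 at y ∈ {4, 9}; g ≡ 0 at y ∈ {5, 9}; common: {9}.
  x = 3: f ≡ 0 at y ∈ ∅; g ≡ 0 at y ∈ ∅; common: ∅.
  x = 4: f ≡ 0 at y ∈ {2}; g ≡ 0 at y ∈ ∅; common: ∅.
  x = 5: f ≡ 0 at y ∈ ∅; g ≡ 0 at y ∈ ∅; common: ∅.
  x = 6: f ≡ 0 at y ∈ ∅; g ≡ 0 at y ∈ {2, 9}; common: ∅.
  x = 7: f ≡ 0 at y ∈ {9}; g ≡ 0 at y ∈ ∅; common: ∅.
  x = 8: f ≡ 0 at y ∈ ∅; g ≡ 0 at y ∈ {7, 8}; common: ∅.
  x = 9: f ≡ 0 at y ∈ {2, 7}; g ≡ 0 at y ∈ {7, 10}; common: {7}.
  x = 10: f ≡ 0 at y ∈ {0, 10}; g ≡ 0 at y ∈ {0, 8}; common: {0}.
Collecting: common zeros = {(0, 10), (2, 9), (9, 7), (10, 0)}, so the count is 4.
Comparison with the Bézout bound: 4 ≤ 4 = deg(f)·deg(g), as expected for curves with no common component (the bound is attained).


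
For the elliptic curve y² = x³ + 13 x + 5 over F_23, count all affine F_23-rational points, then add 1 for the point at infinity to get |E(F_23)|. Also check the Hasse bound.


Affine points = {(2, 4), (2, 19), (3, 5), (3, 18), (4, 11), (4, 12), (6, 0), (7, 5), (7, 18), (8, 0), (9, 0), (10, 10), (10, 13), (12, 7), (12, 16), (13, 5), (13, 18), (16, 10), (16, 13), (19, 2), (19, 21), (20, 10), (20, 13)}; affine count = 23; |E(F_23)| = 24.

Discriminant check: Δ ∝ 4a³ + 27b² = 4·13³ + 27·5² = 4·2197 + 27·25 ≡ 10 (mod 23). Nonzero ⇒ E is nonsingular.
For each x ∈ F_23, compute rhs = x³ + 13·x + 5 mod 23, then count y ∈ F_23 with y² ≡ rhs.
  x = 0: rhs = 5, matching y values: none (0 points).
  x = 1: rhs = 19, matching y values: none (0 points).
  x = 2: rhs = 16, matching y values: 4, 19 (2 points).
  x = 3: rhs = 2, matching y values: 5, 18 (2 points).
  x = 4: rhs = 6, matching y values: 11, 12 (2 points).
  x = 5: rhs = 11, matching y values: none (0 points).
  x = 6: rhs = 0, matching y values: 0 (1 points).
  x = 7: rhs = 2, matching y values: 5, 18 (2 points).
  x = 8: rhs = 0, matching y values: 0 (1 points).
  x = 9: rhs = 0, matching y values: 0 (1 points).
  x = 10: rhs = 8, matching y values: 10, 13 (2 points).
  x = 11: rhs = 7, matching y values: none (0 points).
  x = 12: rhs = 3, matching y values: 7, 16 (2 points).
  x = 13: rhs = 2, matching y values: 5, 18 (2 points).
  x = 14: rhs = 10, matching y values: none (0 points).
  x = 15: rhs = 10, matching y values: none (0 points).
  x = 16: rhs = 8, matching y values: 10, 13 (2 points).
  x = 17: rhs = 10, matching y values: none (0 points).
  x = 18: rhs = 22, matching y values: none (0 points).
  x = 19: rhs = 4, matching y values: 2, 21 (2 points).
  x = 20: rhs = 8, matching y values: 10, 13 (2 points).
  x = 21: rhs = 17, matching y values: none (0 points).
  x = 22: rhs = 14, matching y values: none (0 points).
Total affine count: 23.
Full point count |E(F_23)| = 23 + 1 = 24.
Hasse bound: |24 − (23+1)| = |0| = 0 ≤ 2√23 ≈ 9.5917 ✓.


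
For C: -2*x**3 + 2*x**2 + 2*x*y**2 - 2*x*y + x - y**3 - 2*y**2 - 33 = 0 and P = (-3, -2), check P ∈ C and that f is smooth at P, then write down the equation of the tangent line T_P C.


Tangent line at P: -53*x + 26*y - 107 = 0.

Step 1: f(-3, -2) = 0, so P lies on C.
Step 2: partial derivatives
  f_x(x, y) = -6*x**2 + 4*x + 2*y**2 - 2*y + 1, f_y(x, y) = 4*x*y - 2*x - 3*y**2 - 4*y.
  f_x(P) = -53, f_y(P) = 26 (gradient nonzero, so P is smooth).
Step 3: tangent line at P: -53·(x − -3) + 26·(y − -2) = 0.
Expanding: -53*x + 26*y - 107 = 0.


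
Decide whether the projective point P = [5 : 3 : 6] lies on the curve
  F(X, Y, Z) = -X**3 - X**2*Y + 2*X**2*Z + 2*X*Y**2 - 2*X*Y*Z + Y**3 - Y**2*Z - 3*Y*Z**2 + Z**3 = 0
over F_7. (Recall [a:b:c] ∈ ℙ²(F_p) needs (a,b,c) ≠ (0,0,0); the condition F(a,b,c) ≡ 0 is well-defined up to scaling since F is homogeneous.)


F(5,3,6) ≡ 1 (mod 7); P is NOT on the curve.

Evaluate F(5, 3, 6) term-by-term (mod 7).
  -X**3 ↦ -1·125·1·1 = -125
  -X**2*Y ↦ -1·25·3·1 = -75
  2*X**2*Z ↦ 2·25·1·6 = 300
  2*X*Y**2 ↦ 2·5·9·1 = 90
  -2*X*Y*Z ↦ -2·5·3·6 = -180
  Y**3 ↦ 1·1·27·1 = 27
  -Y**2*Z ↦ -1·1·9·6 = -54
  -3*Y*Z**2 ↦ -3·1·3·36 = -324
  Z**3 ↦ 1·1·1·216 = 216
Sum: F(5, 3, 6) = (-125) + (-75) + (300) + (90) + (-180) + (27) + (-54) + (-324) + (216) = -125.
Reducing mod 7: -125 ≡ 1 (mod 7).
Since F(a, b, c) ≡ 1 ≠ 0 (mod 7), P does NOT lie on the curve.


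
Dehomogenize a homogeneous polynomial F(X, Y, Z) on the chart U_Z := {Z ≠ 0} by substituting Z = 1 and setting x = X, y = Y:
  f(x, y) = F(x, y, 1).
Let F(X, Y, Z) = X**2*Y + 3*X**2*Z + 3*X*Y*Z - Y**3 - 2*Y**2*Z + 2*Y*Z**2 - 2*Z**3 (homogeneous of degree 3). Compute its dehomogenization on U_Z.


f(x, y) = x**2*y + 3*x**2 + 3*x*y - y**3 - 2*y**2 + 2*y - 2

On U_Z we set Z = 1. Each monomial c·X^i·Y^j·Z^k in F becomes c·x^i·y^j·1^k = c·x^i·y^j.
Substituting Z = 1: F(X, Y, 1) = x**2*y + 3*x**2 + 3*x*y - y**3 - 2*y**2 + 2*y - 2.
Note: deg(f) ≤ deg(F) = 3; strict inequality happens when F is divisible by Z (lost terms).


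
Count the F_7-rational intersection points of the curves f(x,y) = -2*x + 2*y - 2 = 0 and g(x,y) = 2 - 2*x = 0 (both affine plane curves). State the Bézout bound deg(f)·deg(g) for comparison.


Common zeros: {(1, 2)}; count = 1; Bézout bound = 1.

deg(f) = 1, deg(g) = 1, so Bézout bound = 1.
Scan x ∈ F_7. For each x, list the y ∈ F_7 with f(x, y) ≡ 0 and those with g(x, y) ≡ 0 (mod 7); the common zeros in that column are the intersection.
  x = 0: f ≡ 0 at y ∈ {1}; g ≡ 0 at y ∈ ∅; common: ∅.
  x = 1: f ≡ 0 at y ∈ {2}; g ≡ 0 at y ∈ {0, 1, 2, 3, 4, 5, 6}; common: {2}.
  x = 2: f ≡ 0 at y ∈ {3}; g ≡ 0 at y ∈ ∅; common: ∅.
  x = 3: f ≡ 0 at y ∈ {4}; g ≡ 0 at y ∈ ∅; common: ∅.
  x = 4: f ≡ 0 at y ∈ {5}; g ≡ 0 at y ∈ ∅; common: ∅.
  x = 5: f ≡ 0 at y ∈ {6}; g ≡ 0 at y ∈ ∅; common: ∅.
  x = 6: f ≡ 0 at y ∈ {0}; g ≡ 0 at y ∈ ∅; common: ∅.
Collecting: common zeros = {(1, 2)}, so the count is 1.
Comparison with the Bézout bound: 1 ≤ 1 = deg(f)·deg(g), as expected for curves with no common component (the bound is attained).


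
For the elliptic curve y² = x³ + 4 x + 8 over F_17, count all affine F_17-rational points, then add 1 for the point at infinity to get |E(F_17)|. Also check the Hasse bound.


Affine points = {(0, 5), (0, 12), (1, 8), (1, 9), (3, 8), (3, 9), (5, 0), (8, 5), (8, 12), (9, 5), (9, 12), (12, 4), (12, 13), (13, 8), (13, 9), (15, 3), (15, 14)}; affine count = 17; |E(F_17)| = 18.

Discriminant check: Δ ∝ 4a³ + 27b² = 4·4³ + 27·8² = 4·64 + 27·64 ≡ 12 (mod 17). Nonzero ⇒ E is nonsingular.
For each x ∈ F_17, compute rhs = x³ + 4·x + 8 mod 17, then count y ∈ F_17 with y² ≡ rhs.
  x = 0: rhs = 8, matching y values: 5, 12 (2 points).
  x = 1: rhs = 13, matching y values: 8, 9 (2 points).
  x = 2: rhs = 7, matching y values: none (0 points).
  x = 3: rhs = 13, matching y values: 8, 9 (2 points).
  x = 4: rhs = 3, matching y values: none (0 points).
  x = 5: rhs = 0, matching y values: 0 (1 points).
  x = 6: rhs = 10, matching y values: none (0 points).
  x = 7: rhs = 5, matching y values: none (0 points).
  x = 8: rhs = 8, matching y values: 5, 12 (2 points).
  x = 9: rhs = 8, matching y values: 5, 12 (2 points).
  x = 10: rhs = 11, matching y values: none (0 points).
  x = 11: rhs = 6, matching y values: none (0 points).
  x = 12: rhs = 16, matching y values: 4, 13 (2 points).
  x = 13: rhs = 13, matching y values: 8, 9 (2 points).
  x = 14: rhs = 3, matching y values: none (0 points).
  x = 15: rhs = 9, matching y values: 3, 14 (2 points).
  x = 16: rhs = 3, matching y values: none (0 points).
Total affine count: 17.
Full point count |E(F_17)| = 17 + 1 = 18.
Hasse bound: |18 − (17+1)| = |0| = 0 ≤ 2√17 ≈ 8.2462 ✓.


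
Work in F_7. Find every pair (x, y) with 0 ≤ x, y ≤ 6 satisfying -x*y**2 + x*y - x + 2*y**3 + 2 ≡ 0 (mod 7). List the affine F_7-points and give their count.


Affine F_7-points: {(0, 3), (0, 5), (0, 6), (1, 3), (1, 5), (2, 0), (2, 3), (2, 5), (3, 3), (3, 4), (3, 5), (4, 1), (4, 3), (4, 5), (5, 3), (5, 5), (6, 2), (6, 3), (6, 5)}; count = 19.

For each of the 49 pairs (x, y) ∈ F_7², evaluate f(x, y) mod 7. Record the zeros.
  x = 0: [0↦2, 1↦4, 2↦4, 3↦0, 4↦4, 5↦0, 6↦0]  zeros at y ∈ {3, 5, 6}
  x = 1: [0↦1, 1↦3, 2↦1, 3↦0, 4↦5, 5↦0, 6↦4]  zeros at y ∈ {3, 5}
  x = 2: [0↦0, 1↦2, 2↦5, 3↦0, 4↦6, 5↦0, 6↦1]  zeros at y ∈ {0, 3, 5}
  x = 3: [0↦6, 1↦1, 2↦2, 3↦0, 4↦0, 5↦0, 6↦5]  zeros at y ∈ {3, 4, 5}
  x = 4: [0↦5, 1↦0, 2↦6, 3↦0, 4↦1, 5↦0, 6↦2]  zeros at y ∈ {1, 3, 5}
  x = 5: [0↦4, 1↦6, 2↦3, 3↦0, 4↦2, 5↦0, 6↦6]  zeros at y ∈ {3, 5}
  x = 6: [0↦3, 1↦5, 2↦0, 3↦0, 4↦3, 5↦0, 6↦3]  zeros at y ∈ {2, 3, 5}
Collecting zeros: affine points = {(0, 3), (0, 5), (0, 6), (1, 3), (1, 5), (2, 0), (2, 3), (2, 5), (3, 3), (3, 4), (3, 5), (4, 1), (4, 3), (4, 5), (5, 3), (5, 5), (6, 2), (6, 3), (6, 5)}.
Total count |C(F_7)_aff| = 19.


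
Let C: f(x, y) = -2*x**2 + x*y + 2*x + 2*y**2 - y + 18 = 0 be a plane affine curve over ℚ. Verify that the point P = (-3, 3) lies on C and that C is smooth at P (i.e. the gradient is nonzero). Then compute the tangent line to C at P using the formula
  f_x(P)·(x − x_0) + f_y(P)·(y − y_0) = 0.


Tangent line at P: 17*x + 8*y + 27 = 0.

Step 1: f(-3, 3) = 0, so P lies on C.
Step 2: partial derivatives
  f_x(x, y) = -4*x + y + 2, f_y(x, y) = x + 4*y - 1.
  f_x(P) = 17, f_y(P) = 8 (gradient nonzero, so P is smooth).
Step 3: tangent line at P: 17·(x − -3) + 8·(y − 3) = 0.
Expanding: 17*x + 8*y + 27 = 0.


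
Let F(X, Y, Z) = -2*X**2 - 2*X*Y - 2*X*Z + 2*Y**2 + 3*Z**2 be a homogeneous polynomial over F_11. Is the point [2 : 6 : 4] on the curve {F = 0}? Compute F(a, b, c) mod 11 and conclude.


F(2,6,4) ≡ 6 (mod 11); P is NOT on the curve.

Evaluate F(2, 6, 4) term-by-term (mod 11).
  -2*X**2 ↦ -2·4·1·1 = -8
  -2*X*Y ↦ -2·2·6·1 = -24
  -2*X*Z ↦ -2·2·1·4 = -16
  2*Y**2 ↦ 2·1·36·1 = 72
  3*Z**2 ↦ 3·1·1·16 = 48
Sum: F(2, 6, 4) = (-8) + (-24) + (-16) + (72) + (48) = 72.
Reducing mod 11: 72 ≡ 6 (mod 11).
Since F(a, b, c) ≡ 6 ≠ 0 (mod 11), P does NOT lie on the curve.


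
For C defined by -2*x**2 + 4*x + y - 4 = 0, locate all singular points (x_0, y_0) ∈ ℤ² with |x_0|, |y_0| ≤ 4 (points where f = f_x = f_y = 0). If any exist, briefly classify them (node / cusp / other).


No singular points in the scanned grid; C is smooth there.

Compute partial derivatives:
  f_x = 4 - 4*x.
  f_y = 1.
f_y = 1 is a nonzero constant, so f_y never vanishes: no point (x, y) can satisfy f = f_x = f_y = 0. In particular no (x, y) ∈ {−4, ..., 4}² is singular; the curve is smooth.


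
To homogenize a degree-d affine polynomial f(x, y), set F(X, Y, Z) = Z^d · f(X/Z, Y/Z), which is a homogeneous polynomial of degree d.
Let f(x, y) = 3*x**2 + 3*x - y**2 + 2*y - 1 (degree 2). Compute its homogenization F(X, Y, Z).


F(X, Y, Z) = 3*X**2 + 3*X*Z - Y**2 + 2*Y*Z - Z**2

deg(f) = 2.
Substitute x = X/Z, y = Y/Z into f, then multiply by Z^2.
  monomial 3·x^2·y^0 ↦ 3·X^2·Y^0·Z^0.
  monomial 3·x^1·y^0 ↦ 3·X^1·Y^0·Z^1.
  monomial -1·x^0·y^2 ↦ -1·X^0·Y^2·Z^0.
  monomial 2·x^0·y^1 ↦ 2·X^0·Y^1·Z^1.
  monomial -1·x^0·y^0 ↦ -1·X^0·Y^0·Z^2.
Collecting: F(X, Y, Z) = 3*X**2 + 3*X*Z - Y**2 + 2*Y*Z - Z**2.


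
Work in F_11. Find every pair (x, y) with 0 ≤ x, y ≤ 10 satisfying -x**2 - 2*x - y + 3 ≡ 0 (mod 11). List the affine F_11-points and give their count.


Affine F_11-points: {(0, 3), (1, 0), (2, 6), (3, 10), (4, 1), (5, 1), (6, 10), (7, 6), (8, 0), (9, 3), (10, 4)}; count = 11.

For each of the 121 pairs (x, y) ∈ F_11², evaluate f(x, y) mod 11. Record the zeros.
  x = 0: [0↦3, 1↦2, 2↦1, 3↦0, 4↦10, 5↦9, 6↦8, 7↦7, 8↦6, 9↦5, 10↦4]  zeros at y ∈ {3}
  x = 1: [0↦0, 1↦10, 2↦9, 3↦8, 4↦7, 5↦6, 6↦5, 7↦4, 8↦3, 9↦2, 10↦1]  zeros at y ∈ {0}
  x = 2: [0↦6, 1↦5, 2↦4, 3↦3, 4↦2, 5↦1, 6↦0, 7↦10, 8↦9, 9↦8, 10↦7]  zeros at y ∈ {6}
  x = 3: [0↦10, 1↦9, 2↦8, 3↦7, 4↦6, 5↦5, 6↦4, 7↦3, 8↦2, 9↦1, 10↦0]  zeros at y ∈ {10}
  x = 4: [0↦1, 1↦0, 2↦10, 3↦9, 4↦8, 5↦7, 6↦6, 7↦5, 8↦4, 9↦3, 10↦2]  zeros at y ∈ {1}
  x = 5: [0↦1, 1↦0, 2↦10, 3↦9, 4↦8, 5↦7, 6↦6, 7↦5, 8↦4, 9↦3, 10↦2]  zeros at y ∈ {1}
  x = 6: [0↦10, 1↦9, 2↦8, 3↦7, 4↦6, 5↦5, 6↦4, 7↦3, 8↦2, 9↦1, 10↦0]  zeros at y ∈ {10}
  x = 7: [0↦6, 1↦5, 2↦4, 3↦3, 4↦2, 5↦1, 6↦0, 7↦10, 8↦9, 9↦8, 10↦7]  zeros at y ∈ {6}
  x = 8: [0↦0, 1↦10, 2↦9, 3↦8, 4↦7, 5↦6, 6↦5, 7↦4, 8↦3, 9↦2, 10↦1]  zeros at y ∈ {0}
  x = 9: [0↦3, 1↦2, 2↦1, 3↦0, 4↦10, 5↦9, 6↦8, 7↦7, 8↦6, 9↦5, 10↦4]  zeros at y ∈ {3}
  x = 10: [0↦4, 1↦3, 2↦2, 3↦1, 4↦0, 5↦10, 6↦9, 7↦8, 8↦7, 9↦6, 10↦5]  zeros at y ∈ {4}
Collecting zeros: affine points = {(0, 3), (1, 0), (2, 6), (3, 10), (4, 1), (5, 1), (6, 10), (7, 6), (8, 0), (9, 3), (10, 4)}.
Total count |C(F_11)_aff| = 11.


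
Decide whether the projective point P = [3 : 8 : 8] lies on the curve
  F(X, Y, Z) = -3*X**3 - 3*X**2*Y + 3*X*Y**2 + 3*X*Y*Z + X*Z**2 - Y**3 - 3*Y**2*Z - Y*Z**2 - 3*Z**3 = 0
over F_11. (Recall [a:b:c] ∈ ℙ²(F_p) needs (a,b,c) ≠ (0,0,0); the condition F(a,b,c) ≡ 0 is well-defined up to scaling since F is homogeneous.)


F(3,8,8) ≡ 9 (mod 11); P is NOT on the curve.

Evaluate F(3, 8, 8) term-by-term (mod 11).
  -3*X**3 ↦ -3·27·1·1 = -81
  -3*X**2*Y ↦ -3·9·8·1 = -216
  3*X*Y**2 ↦ 3·3·64·1 = 576
  3*X*Y*Z ↦ 3·3·8·8 = 576
  X*Z**2 ↦ 1·3·1·64 = 192
  -Y**3 ↦ -1·1·512·1 = -512
  -3*Y**2*Z ↦ -3·1·64·8 = -1536
  -Y*Z**2 ↦ -1·1·8·64 = -512
  -3*Z**3 ↦ -3·1·1·512 = -1536
Sum: F(3, 8, 8) = (-81) + (-216) + (576) + (576) + (192) + (-512) + (-1536) + (-512) + (-1536) = -3049.
Reducing mod 11: -3049 ≡ 9 (mod 11).
Since F(a, b, c) ≡ 9 ≠ 0 (mod 11), P does NOT lie on the curve.


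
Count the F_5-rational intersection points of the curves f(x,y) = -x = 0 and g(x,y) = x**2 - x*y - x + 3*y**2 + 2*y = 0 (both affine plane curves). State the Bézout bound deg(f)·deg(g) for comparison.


Common zeros: {(0, 0), (0, 1)}; count = 2; Bézout bound = 2.

deg(f) = 1, deg(g) = 2, so Bézout bound = 2.
Scan x ∈ F_5. For each x, list the y ∈ F_5 with f(x, y) ≡ 0 and those with g(x, y) ≡ 0 (mod 5); the common zeros in that column are the intersection.
  x = 0: f ≡ 0 at y ∈ {0, 1, 2, 3, 4}; g ≡ 0 at y ∈ {0, 1}; common: {0, 1}.
  x = 1: f ≡ 0 at y ∈ ∅; g ≡ 0 at y ∈ {0, 3}; common: ∅.
  x = 2: f ≡ 0 at y ∈ ∅; g ≡ 0 at y ∈ {1, 4}; common: ∅.
  x = 3: f ≡ 0 at y ∈ ∅; g ≡ 0 at y ∈ {3, 4}; common: ∅.
  x = 4: f ≡ 0 at y ∈ ∅; g ≡ 0 at y ∈ {2}; common: ∅.
Collecting: common zeros = {(0, 0), (0, 1)}, so the count is 2.
Comparison with the Bézout bound: 2 ≤ 2 = deg(f)·deg(g), as expected for curves with no common component (the bound is attained).


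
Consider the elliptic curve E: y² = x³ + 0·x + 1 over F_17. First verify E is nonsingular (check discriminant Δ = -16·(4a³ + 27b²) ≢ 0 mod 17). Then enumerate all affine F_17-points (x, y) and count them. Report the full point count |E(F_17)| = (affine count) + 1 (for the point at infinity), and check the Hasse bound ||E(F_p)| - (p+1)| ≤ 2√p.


Affine points = {(0, 1), (0, 16), (1, 6), (1, 11), (2, 3), (2, 14), (6, 8), (6, 9), (7, 2), (7, 15), (9, 4), (9, 13), (10, 7), (10, 10), (14, 5), (14, 12), (16, 0)}; affine count = 17; |E(F_17)| = 18.

Discriminant check: Δ ∝ 4a³ + 27b² = 4·0³ + 27·1² = 4·0 + 27·1 ≡ 10 (mod 17). Nonzero ⇒ E is nonsingular.
For each x ∈ F_17, compute rhs = x³ + 0·x + 1 mod 17, then count y ∈ F_17 with y² ≡ rhs.
  x = 0: rhs = 1, matching y values: 1, 16 (2 points).
  x = 1: rhs = 2, matching y values: 6, 11 (2 points).
  x = 2: rhs = 9, matching y values: 3, 14 (2 points).
  x = 3: rhs = 11, matching y values: none (0 points).
  x = 4: rhs = 14, matching y values: none (0 points).
  x = 5: rhs = 7, matching y values: none (0 points).
  x = 6: rhs = 13, matching y values: 8, 9 (2 points).
  x = 7: rhs = 4, matching y values: 2, 15 (2 points).
  x = 8: rhs = 3, matching y values: none (0 points).
  x = 9: rhs = 16, matching y values: 4, 13 (2 points).
  x = 10: rhs = 15, matching y values: 7, 10 (2 points).
  x = 11: rhs = 6, matching y values: none (0 points).
  x = 12: rhs = 12, matching y values: none (0 points).
  x = 13: rhs = 5, matching y values: none (0 points).
  x = 14: rhs = 8, matching y values: 5, 12 (2 points).
  x = 15: rhs = 10, matching y values: none (0 points).
  x = 16: rhs = 0, matching y values: 0 (1 points).
Total affine count: 17.
Full point count |E(F_17)| = 17 + 1 = 18.
Hasse bound: |18 − (17+1)| = |0| = 0 ≤ 2√17 ≈ 8.2462 ✓.


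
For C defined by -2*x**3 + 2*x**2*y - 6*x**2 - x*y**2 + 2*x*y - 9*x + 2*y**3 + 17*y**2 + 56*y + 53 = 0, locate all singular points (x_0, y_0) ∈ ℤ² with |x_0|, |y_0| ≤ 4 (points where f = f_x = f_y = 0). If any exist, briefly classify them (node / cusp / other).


Singular points: {(-2, -3)}; classification: cusp.

Compute partial derivatives:
  f_x = -6*x**2 + 4*x*y - 12*x - y**2 + 2*y - 9.
  f_y = 2*x**2 - 2*x*y + 2*x + 6*y**2 + 34*y + 56.
Scan x_0 ∈ {−4, ..., 4}. For each x_0, f_y(x_0, y) is a polynomial in y; find its integer roots y ∈ {−4, ..., 4}, then test f_x and f at those candidates.
  x = -4: f_y(-4, y) = 6*y**2 + 42*y + 80; no integer root y with |y| ≤ 4.
  x = -3: f_y(-3, y) = 6*y**2 + 40*y + 68; no integer root y with |y| ≤ 4.
  x = -2: f_y(-2, y) = 6*y**2 + 38*y + 60; vanishes at y ∈ {-3}. (-2, -3): f_x = 0, f = 0 — SINGULAR.
  x = -1: f_y(-1, y) = 6*y**2 + 36*y + 56; no integer root y with |y| ≤ 4.
  x = 0: f_y(0, y) = 6*y**2 + 34*y + 56; no integer root y with |y| ≤ 4.
  x = 1: f_y(1, y) = 6*y**2 + 32*y + 60; no integer root y with |y| ≤ 4.
  x = 2: f_y(2, y) = 6*y**2 + 30*y + 68; no integer root y with |y| ≤ 4.
  x = 3: f_y(3, y) = 6*y**2 + 28*y + 80; no integer root y with |y| ≤ 4.
  x = 4: f_y(4, y) = 6*y**2 + 26*y + 96; no integer root y with |y| ≤ 4.
Only singular point on the grid: (-2, -3).
Classify: substitute x = -2 + u, y = -3 + v and expand: f = -2*u**3 + 2*u**2*v - u*v**2 + 2*v**3 + v**2.
No constant or linear terms (consistent with a singular point). Quadratic part: v**2. Cubic part: -2*u**3 + 2*u**2*v - u*v**2 + 2*v**3.
The quadratic part v**2 is a perfect square, so there is a single (double) tangent line v = 0, i.e. y = -3. Restricting the cubic part to that line (v = 0) leaves -2*u**3 ≠ 0, so f is not divisible by v and the branch is v² ≈ 2*u**3 to lowest order — this is a cusp.
Classification: cusp.


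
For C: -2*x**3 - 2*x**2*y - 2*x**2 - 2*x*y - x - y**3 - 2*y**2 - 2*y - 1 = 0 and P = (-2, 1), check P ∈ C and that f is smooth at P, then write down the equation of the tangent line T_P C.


Tangent line at P: -11*x - 13*y - 9 = 0.

Step 1: f(-2, 1) = 0, so P lies on C.
Step 2: partial derivatives
  f_x(x, y) = -6*x**2 - 4*x*y - 4*x - 2*y - 1, f_y(x, y) = -2*x**2 - 2*x - 3*y**2 - 4*y - 2.
  f_x(P) = -11, f_y(P) = -13 (gradient nonzero, so P is smooth).
Step 3: tangent line at P: -11·(x − -2) + -13·(y − 1) = 0.
Expanding: -11*x - 13*y - 9 = 0.


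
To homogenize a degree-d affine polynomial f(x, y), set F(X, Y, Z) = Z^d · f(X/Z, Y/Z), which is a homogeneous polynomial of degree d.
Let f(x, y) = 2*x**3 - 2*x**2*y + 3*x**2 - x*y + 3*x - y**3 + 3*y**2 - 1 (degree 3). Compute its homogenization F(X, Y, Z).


F(X, Y, Z) = 2*X**3 - 2*X**2*Y + 3*X**2*Z - X*Y*Z + 3*X*Z**2 - Y**3 + 3*Y**2*Z - Z**3

deg(f) = 3.
Substitute x = X/Z, y = Y/Z into f, then multiply by Z^3.
  monomial 2·x^3·y^0 ↦ 2·X^3·Y^0·Z^0.
  monomial -2·x^2·y^1 ↦ -2·X^2·Y^1·Z^0.
  monomial 3·x^2·y^0 ↦ 3·X^2·Y^0·Z^1.
  monomial -1·x^1·y^1 ↦ -1·X^1·Y^1·Z^1.
  monomial 3·x^1·y^0 ↦ 3·X^1·Y^0·Z^2.
  monomial -1·x^0·y^3 ↦ -1·X^0·Y^3·Z^0.
  monomial 3·x^0·y^2 ↦ 3·X^0·Y^2·Z^1.
  monomial -1·x^0·y^0 ↦ -1·X^0·Y^0·Z^3.
Collecting: F(X, Y, Z) = 2*X**3 - 2*X**2*Y + 3*X**2*Z - X*Y*Z + 3*X*Z**2 - Y**3 + 3*Y**2*Z - Z**3.


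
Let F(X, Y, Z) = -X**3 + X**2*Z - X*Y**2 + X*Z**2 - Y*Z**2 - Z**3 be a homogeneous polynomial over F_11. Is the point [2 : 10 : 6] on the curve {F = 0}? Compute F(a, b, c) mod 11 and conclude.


F(2,10,6) ≡ 5 (mod 11); P is NOT on the curve.

Evaluate F(2, 10, 6) term-by-term (mod 11).
  -X**3 ↦ -1·8·1·1 = -8
  X**2*Z ↦ 1·4·1·6 = 24
  -X*Y**2 ↦ -1·2·100·1 = -200
  X*Z**2 ↦ 1·2·1·36 = 72
  -Y*Z**2 ↦ -1·1·10·36 = -360
  -Z**3 ↦ -1·1·1·216 = -216
Sum: F(2, 10, 6) = (-8) + (24) + (-200) + (72) + (-360) + (-216) = -688.
Reducing mod 11: -688 ≡ 5 (mod 11).
Since F(a, b, c) ≡ 5 ≠ 0 (mod 11), P does NOT lie on the curve.


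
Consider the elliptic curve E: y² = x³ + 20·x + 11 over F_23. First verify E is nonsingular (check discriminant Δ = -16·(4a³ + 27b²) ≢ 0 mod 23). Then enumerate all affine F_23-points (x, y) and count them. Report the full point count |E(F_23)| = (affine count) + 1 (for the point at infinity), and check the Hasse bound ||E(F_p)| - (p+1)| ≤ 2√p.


Affine points = {(1, 3), (1, 20), (2, 6), (2, 17), (3, 11), (3, 12), (5, 11), (5, 12), (6, 5), (6, 18), (8, 4), (8, 19), (9, 0), (12, 1), (12, 22), (15, 11), (15, 12), (18, 4), (18, 19), (20, 4), (20, 19), (21, 3), (21, 20), (22, 6), (22, 17)}; affine count = 25; |E(F_23)| = 26.

Discriminant check: Δ ∝ 4a³ + 27b² = 4·20³ + 27·11² = 4·8000 + 27·121 ≡ 8 (mod 23). Nonzero ⇒ E is nonsingular.
For each x ∈ F_23, compute rhs = x³ + 20·x + 11 mod 23, then count y ∈ F_23 with y² ≡ rhs.
  x = 0: rhs = 11, matching y values: none (0 points).
  x = 1: rhs = 9, matching y values: 3, 20 (2 points).
  x = 2: rhs = 13, matching y values: 6, 17 (2 points).
  x = 3: rhs = 6, matching y values: 11, 12 (2 points).
  x = 4: rhs = 17, matching y values: none (0 points).
  x = 5: rhs = 6, matching y values: 11, 12 (2 points).
  x = 6: rhs = 2, matching y values: 5, 18 (2 points).
  x = 7: rhs = 11, matching y values: none (0 points).
  x = 8: rhs = 16, matching y values: 4, 19 (2 points).
  x = 9: rhs = 0, matching y values: 0 (1 points).
  x = 10: rhs = 15, matching y values: none (0 points).
  x = 11: rhs = 21, matching y values: none (0 points).
  x = 12: rhs = 1, matching y values: 1, 22 (2 points).
  x = 13: rhs = 7, matching y values: none (0 points).
  x = 14: rhs = 22, matching y values: none (0 points).
  x = 15: rhs = 6, matching y values: 11, 12 (2 points).
  x = 16: rhs = 11, matching y values: none (0 points).
  x = 17: rhs = 20, matching y values: none (0 points).
  x = 18: rhs = 16, matching y values: 4, 19 (2 points).
  x = 19: rhs = 5, matching y values: none (0 points).
  x = 20: rhs = 16, matching y values: 4, 19 (2 points).
  x = 21: rhs = 9, matching y values: 3, 20 (2 points).
  x = 22: rhs = 13, matching y values: 6, 17 (2 points).
Total affine count: 25.
Full point count |E(F_23)| = 25 + 1 = 26.
Hasse bound: |26 − (23+1)| = |2| = 2 ≤ 2√23 ≈ 9.5917 ✓.


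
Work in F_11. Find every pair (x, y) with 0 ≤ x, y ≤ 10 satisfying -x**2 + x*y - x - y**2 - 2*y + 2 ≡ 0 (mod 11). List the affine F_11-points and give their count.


Affine F_11-points: {(0, 4), (0, 5), (1, 0), (1, 10), (3, 4), (3, 8), (4, 5), (4, 8), (8, 7), (8, 10), (9, 0), (9, 7)}; count = 12.

For each of the 121 pairs (x, y) ∈ F_11², evaluate f(x, y) mod 11. Record the zeros.
  x = 0: [0↦2, 1↦10, 2↦5, 3↦9, 4↦0, 5↦0, 6↦9, 7↦5, 8↦10, 9↦2, 10↦3]  zeros at y ∈ {4, 5}
  x = 1: [0↦0, 1↦9, 2↦5, 3↦10, 4↦2, 5↦3, 6↦2, 7↦10, 8↦5, 9↦9, 10↦0]  zeros at y ∈ {0, 10}
  x = 2: [0↦7, 1↦6, 2↦3, 3↦9, 4↦2, 5↦4, 6↦4, 7↦2, 8↦9, 9↦3, 10↦6]  zeros at y ∈ ∅
  x = 3: [0↦1, 1↦1, 2↦10, 3↦6, 4↦0, 5↦3, 6↦4, 7↦3, 8↦0, 9↦6, 10↦10]  zeros at y ∈ {4, 8}
  x = 4: [0↦4, 1↦5, 2↦4, 3↦1, 4↦7, 5↦0, 6↦2, 7↦2, 8↦0, 9↦7, 10↦1]  zeros at y ∈ {5, 8}
  x = 5: [0↦5, 1↦7, 2↦7, 3↦5, 4↦1, 5↦6, 6↦9, 7↦10, 8↦9, 9↦6, 10↦1]  zeros at y ∈ ∅
  x = 6: [0↦4, 1↦7, 2↦8, 3↦7, 4↦4, 5↦10, 6↦3, 7↦5, 8↦5, 9↦3, 10↦10]  zeros at y ∈ ∅
  x = 7: [0↦1, 1↦5, 2↦7, 3↦7, 4↦5, 5↦1, 6↦6, 7↦9, 8↦10, 9↦9, 10↦6]  zeros at y ∈ ∅
  x = 8: [0↦7, 1↦1, 2↦4, 3↦5, 4↦4, 5↦1, 6↦7, 7↦0, 8↦2, 9↦2, 10↦0]  zeros at y ∈ {7, 10}
  x = 9: [0↦0, 1↦6, 2↦10, 3↦1, 4↦1, 5↦10, 6↦6, 7↦0, 8↦3, 9↦4, 10↦3]  zeros at y ∈ {0, 7}
  x = 10: [0↦2, 1↦9, 2↦3, 3↦6, 4↦7, 5↦6, 6↦3, 7↦9, 8↦2, 9↦4, 10↦4]  zeros at y ∈ ∅
Collecting zeros: affine points = {(0, 4), (0, 5), (1, 0), (1, 10), (3, 4), (3, 8), (4, 5), (4, 8), (8, 7), (8, 10), (9, 0), (9, 7)}.
Total count |C(F_11)_aff| = 12.


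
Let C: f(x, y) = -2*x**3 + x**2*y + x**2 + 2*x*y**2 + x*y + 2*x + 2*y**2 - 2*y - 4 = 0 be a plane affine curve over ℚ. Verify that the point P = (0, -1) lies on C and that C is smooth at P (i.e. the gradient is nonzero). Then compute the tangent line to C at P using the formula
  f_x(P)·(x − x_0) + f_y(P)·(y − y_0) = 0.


Tangent line at P: 3*x - 6*y - 6 = 0.

Step 1: f(0, -1) = 0, so P lies on C.
Step 2: partial derivatives
  f_x(x, y) = -6*x**2 + 2*x*y + 2*x + 2*y**2 + y + 2, f_y(x, y) = x**2 + 4*x*y + x + 4*y - 2.
  f_x(P) = 3, f_y(P) = -6 (gradient nonzero, so P is smooth).
Step 3: tangent line at P: 3·(x − 0) + -6·(y − -1) = 0.
Expanding: 3*x - 6*y - 6 = 0.


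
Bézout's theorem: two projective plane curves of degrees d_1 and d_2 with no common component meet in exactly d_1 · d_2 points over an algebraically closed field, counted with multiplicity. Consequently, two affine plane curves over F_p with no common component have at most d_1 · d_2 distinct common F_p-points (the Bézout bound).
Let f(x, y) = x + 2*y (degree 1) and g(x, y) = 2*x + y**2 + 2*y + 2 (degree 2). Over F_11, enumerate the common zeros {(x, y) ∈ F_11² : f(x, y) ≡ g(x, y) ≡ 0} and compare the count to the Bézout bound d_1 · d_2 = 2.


Common zeros: ∅; count = 0; Bézout bound = 2.

deg(f) = 1, deg(g) = 2, so Bézout bound = 2.
Scan x ∈ F_11. For each x, list the y ∈ F_11 with f(x, y) ≡ 0 and those with g(x, y) ≡ 0 (mod 11); the common zeros in that column are the intersection.
  x = 0: f ≡ 0 at y ∈ {0}; g ≡ 0 at y ∈ ∅; common: ∅.
  x = 1: f ≡ 0 at y ∈ {5}; g ≡ 0 at y ∈ ∅; common: ∅.
  x = 2: f ≡ 0 at y ∈ {10}; g ≡ 0 at y ∈ ∅; common: ∅.
  x = 3: f ≡ 0 at y ∈ {4}; g ≡ 0 at y ∈ {1, 8}; common: ∅.
  x = 4: f ≡ 0 at y ∈ {9}; g ≡ 0 at y ∈ ∅; common: ∅.
  x = 5: f ≡ 0 at y ∈ {3}; g ≡ 0 at y ∈ {10}; common: ∅.
  x = 6: f ≡ 0 at y ∈ {8}; g ≡ 0 at y ∈ {2, 7}; common: ∅.
  x = 7: f ≡ 0 at y ∈ {2}; g ≡ 0 at y ∈ ∅; common: ∅.
  x = 8: f ≡ 0 at y ∈ {7}; g ≡ 0 at y ∈ {3, 6}; common: ∅.
  x = 9: f ≡ 0 at y ∈ {1}; g ≡ 0 at y ∈ {4, 5}; common: ∅.
  x = 10: f ≡ 0 at y ∈ {6}; g ≡ 0 at y ∈ {0, 9}; common: ∅.
Collecting: common zeros = ∅, so the count is 0.
Comparison with the Bézout bound: 0 ≤ 2 = deg(f)·deg(g), as expected for curves with no common component (the affine F_11-count falls short of the bound because intersections may lie at infinity, over extension fields, or carry multiplicity).


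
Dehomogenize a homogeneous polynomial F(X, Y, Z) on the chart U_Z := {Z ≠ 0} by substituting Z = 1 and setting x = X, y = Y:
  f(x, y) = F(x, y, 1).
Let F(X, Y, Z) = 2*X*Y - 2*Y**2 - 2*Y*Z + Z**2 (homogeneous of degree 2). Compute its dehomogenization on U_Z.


f(x, y) = 2*x*y - 2*y**2 - 2*y + 1

On U_Z we set Z = 1. Each monomial c·X^i·Y^j·Z^k in F becomes c·x^i·y^j·1^k = c·x^i·y^j.
Substituting Z = 1: F(X, Y, 1) = 2*x*y - 2*y**2 - 2*y + 1.
Note: deg(f) ≤ deg(F) = 2; strict inequality happens when F is divisible by Z (lost terms).


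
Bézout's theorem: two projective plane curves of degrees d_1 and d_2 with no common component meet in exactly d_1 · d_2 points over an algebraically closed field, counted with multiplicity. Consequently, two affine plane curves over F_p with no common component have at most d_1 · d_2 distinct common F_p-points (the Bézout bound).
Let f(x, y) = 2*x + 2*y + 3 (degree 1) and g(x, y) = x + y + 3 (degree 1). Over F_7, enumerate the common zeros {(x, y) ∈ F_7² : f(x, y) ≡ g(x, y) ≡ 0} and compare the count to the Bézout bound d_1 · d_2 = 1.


Common zeros: ∅; count = 0; Bézout bound = 1.

deg(f) = 1, deg(g) = 1, so Bézout bound = 1.
Scan x ∈ F_7. For each x, list the y ∈ F_7 with f(x, y) ≡ 0 and those with g(x, y) ≡ 0 (mod 7); the common zeros in that column are the intersection.
  x = 0: f ≡ 0 at y ∈ {2}; g ≡ 0 at y ∈ {4}; common: ∅.
  x = 1: f ≡ 0 at y ∈ {1}; g ≡ 0 at y ∈ {3}; common: ∅.
  x = 2: f ≡ 0 at y ∈ {0}; g ≡ 0 at y ∈ {2}; common: ∅.
  x = 3: f ≡ 0 at y ∈ {6}; g ≡ 0 at y ∈ {1}; common: ∅.
  x = 4: f ≡ 0 at y ∈ {5}; g ≡ 0 at y ∈ {0}; common: ∅.
  x = 5: f ≡ 0 at y ∈ {4}; g ≡ 0 at y ∈ {6}; common: ∅.
  x = 6: f ≡ 0 at y ∈ {3}; g ≡ 0 at y ∈ {5}; common: ∅.
Collecting: common zeros = ∅, so the count is 0.
Comparison with the Bézout bound: 0 ≤ 1 = deg(f)·deg(g), as expected for curves with no common component (the affine F_7-count falls short of the bound because intersections may lie at infinity, over extension fields, or carry multiplicity).


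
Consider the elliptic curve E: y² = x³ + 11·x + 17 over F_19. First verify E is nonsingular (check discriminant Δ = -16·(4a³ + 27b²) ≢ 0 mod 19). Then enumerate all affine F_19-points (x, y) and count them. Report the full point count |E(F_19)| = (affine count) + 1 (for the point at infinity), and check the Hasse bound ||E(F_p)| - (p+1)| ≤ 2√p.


Affine points = {(0, 6), (0, 13), (2, 3), (2, 16), (3, 1), (3, 18), (4, 7), (4, 12), (5, 8), (5, 11), (7, 0), (8, 3), (8, 16), (9, 3), (9, 16), (10, 5), (10, 14), (11, 5), (11, 14), (13, 1), (13, 18), (15, 2), (15, 17), (17, 5), (17, 14), (18, 9), (18, 10)}; affine count = 27; |E(F_19)| = 28.

Discriminant check: Δ ∝ 4a³ + 27b² = 4·11³ + 27·17² = 4·1331 + 27·289 ≡ 17 (mod 19). Nonzero ⇒ E is nonsingular.
For each x ∈ F_19, compute rhs = x³ + 11·x + 17 mod 19, then count y ∈ F_19 with y² ≡ rhs.
  x = 0: rhs = 17, matching y values: 6, 13 (2 points).
  x = 1: rhs = 10, matching y values: none (0 points).
  x = 2: rhs = 9, matching y values: 3, 16 (2 points).
  x = 3: rhs = 1, matching y values: 1, 18 (2 points).
  x = 4: rhs = 11, matching y values: 7, 12 (2 points).
  x = 5: rhs = 7, matching y values: 8, 11 (2 points).
  x = 6: rhs = 14, matching y values: none (0 points).
  x = 7: rhs = 0, matching y values: 0 (1 points).
  x = 8: rhs = 9, matching y values: 3, 16 (2 points).
  x = 9: rhs = 9, matching y values: 3, 16 (2 points).
  x = 10: rhs = 6, matching y values: 5, 14 (2 points).
  x = 11: rhs = 6, matching y values: 5, 14 (2 points).
  x = 12: rhs = 15, matching y values: none (0 points).
  x = 13: rhs = 1, matching y values: 1, 18 (2 points).
  x = 14: rhs = 8, matching y values: none (0 points).
  x = 15: rhs = 4, matching y values: 2, 17 (2 points).
  x = 16: rhs = 14, matching y values: none (0 points).
  x = 17: rhs = 6, matching y values: 5, 14 (2 points).
  x = 18: rhs = 5, matching y values: 9, 10 (2 points).
Total affine count: 27.
Full point count |E(F_19)| = 27 + 1 = 28.
Hasse bound: |28 − (19+1)| = |8| = 8 ≤ 2√19 ≈ 8.7178 ✓.
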